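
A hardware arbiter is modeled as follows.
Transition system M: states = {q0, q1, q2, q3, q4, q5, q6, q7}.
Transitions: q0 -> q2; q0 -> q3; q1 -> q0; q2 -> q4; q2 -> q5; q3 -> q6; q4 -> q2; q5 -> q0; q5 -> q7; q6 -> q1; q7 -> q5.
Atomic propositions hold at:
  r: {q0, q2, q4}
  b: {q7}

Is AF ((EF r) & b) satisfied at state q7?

EF r: least fixpoint, start Z0 = {q0, q2, q4}, add states with some successor in Z. Z1 = {q0, q1, q2, q4, q5}; Z2 = {q0, q1, q2, q4, q5, q6, q7}; Z3 = {q0, q1, q2, q3, q4, q5, q6, q7}; fixed.
Sat(EF r) = {q0, q1, q2, q3, q4, q5, q6, q7}
Sat((EF r) & b) = {q7}
AF ((EF r) & b): least fixpoint, start Z0 = {q7}, add states with every successor in Z. Already a fixed point.
Sat(AF ((EF r) & b)) = {q7}
q7 ∈ Sat(AF ((EF r) & b)) = {q7}, so the formula holds at q7.

Yes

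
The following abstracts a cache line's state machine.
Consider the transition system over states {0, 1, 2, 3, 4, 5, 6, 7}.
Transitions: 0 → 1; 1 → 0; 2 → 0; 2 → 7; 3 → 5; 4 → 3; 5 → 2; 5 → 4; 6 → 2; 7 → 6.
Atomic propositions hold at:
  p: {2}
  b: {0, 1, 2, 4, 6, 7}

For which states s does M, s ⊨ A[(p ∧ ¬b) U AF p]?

{2, 6, 7}

Sat(¬b) = {3, 5}
Sat(p ∧ ¬b) = ∅
AF p: least fixpoint, start Z0 = {2}, add states with every successor in Z. Z1 = {2, 6}; Z2 = {2, 6, 7}; fixed.
Sat(AF p) = {2, 6, 7}
A[(p ∧ ¬b) U AF p]: least fixpoint, start Z0 = Sat(AF p) = {2, 6, 7}, add states in Sat(p ∧ ¬b) with every successor in Z. Already a fixed point.
Sat(A[(p ∧ ¬b) U AF p]) = {2, 6, 7}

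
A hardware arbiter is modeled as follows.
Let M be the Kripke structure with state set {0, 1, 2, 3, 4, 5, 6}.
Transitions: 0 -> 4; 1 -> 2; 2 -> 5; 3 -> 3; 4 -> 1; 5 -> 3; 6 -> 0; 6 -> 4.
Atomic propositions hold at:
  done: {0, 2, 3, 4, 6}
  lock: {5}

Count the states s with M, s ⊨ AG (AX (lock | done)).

4

Sat(lock | done) = {0, 2, 3, 4, 5, 6}
Sat(AX (lock | done)) = {s : every successor in {0, 2, 3, 4, 5, 6}} = {0, 1, 2, 3, 5, 6}
AG (AX (lock | done)): greatest fixpoint, start Z0 = {0, 1, 2, 3, 5, 6}, keep only states in Sat with every successor in Z. Z1 = {1, 2, 3, 5}; fixed.
Sat(AG (AX (lock | done))) = {1, 2, 3, 5}
|Sat(AG (AX (lock | done)))| = |{1, 2, 3, 5}| = 4.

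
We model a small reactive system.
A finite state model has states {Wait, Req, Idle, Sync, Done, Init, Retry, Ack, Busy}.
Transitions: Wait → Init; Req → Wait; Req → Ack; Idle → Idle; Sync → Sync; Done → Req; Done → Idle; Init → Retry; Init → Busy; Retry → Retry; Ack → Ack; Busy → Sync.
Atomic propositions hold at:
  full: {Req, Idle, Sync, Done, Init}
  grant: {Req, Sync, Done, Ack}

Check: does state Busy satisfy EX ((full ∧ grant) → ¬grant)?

Sat(full ∧ grant) = {Req, Sync, Done}
Sat(¬grant) = {Wait, Idle, Init, Retry, Busy}
Sat((full ∧ grant) → ¬grant) = {Wait, Idle, Init, Retry, Ack, Busy}
Sat(EX ((full ∧ grant) → ¬grant)) = {s : some successor in {Wait, Idle, Init, Retry, Ack, Busy}} = {Wait, Req, Idle, Done, Init, Retry, Ack}
Busy ∉ Sat(EX ((full ∧ grant) → ¬grant)) = {Wait, Req, Idle, Done, Init, Retry, Ack}, so the formula does not hold at Busy.

No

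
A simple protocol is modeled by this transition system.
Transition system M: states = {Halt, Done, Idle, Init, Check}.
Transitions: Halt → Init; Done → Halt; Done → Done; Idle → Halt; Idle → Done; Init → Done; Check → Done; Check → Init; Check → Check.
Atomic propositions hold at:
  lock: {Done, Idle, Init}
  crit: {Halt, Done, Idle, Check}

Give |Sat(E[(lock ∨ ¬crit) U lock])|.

3

Sat(¬crit) = {Init}
Sat(lock ∨ ¬crit) = {Done, Idle, Init}
E[(lock ∨ ¬crit) U lock]: least fixpoint, start Z0 = Sat(lock) = {Done, Idle, Init}, add states in Sat(lock ∨ ¬crit) with some successor in Z. Already a fixed point.
Sat(E[(lock ∨ ¬crit) U lock]) = {Done, Idle, Init}
|Sat(E[(lock ∨ ¬crit) U lock])| = |{Done, Idle, Init}| = 3.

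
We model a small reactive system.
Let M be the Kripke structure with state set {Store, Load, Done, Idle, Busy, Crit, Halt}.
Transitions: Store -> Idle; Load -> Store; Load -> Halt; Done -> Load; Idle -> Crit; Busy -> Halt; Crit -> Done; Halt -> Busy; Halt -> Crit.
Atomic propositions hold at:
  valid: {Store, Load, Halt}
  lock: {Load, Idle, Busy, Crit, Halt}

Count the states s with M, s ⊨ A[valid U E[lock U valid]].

E[lock U valid]: least fixpoint, start Z0 = Sat(valid) = {Store, Load, Halt}, add states in Sat(lock) with some successor in Z. Z1 = {Store, Load, Busy, Halt}; fixed.
Sat(E[lock U valid]) = {Store, Load, Busy, Halt}
A[valid U E[lock U valid]]: least fixpoint, start Z0 = Sat(E[lock U valid]) = {Store, Load, Busy, Halt}, add states in Sat(valid) with every successor in Z. Already a fixed point.
Sat(A[valid U E[lock U valid]]) = {Store, Load, Busy, Halt}
|Sat(A[valid U E[lock U valid]])| = |{Store, Load, Busy, Halt}| = 4.

4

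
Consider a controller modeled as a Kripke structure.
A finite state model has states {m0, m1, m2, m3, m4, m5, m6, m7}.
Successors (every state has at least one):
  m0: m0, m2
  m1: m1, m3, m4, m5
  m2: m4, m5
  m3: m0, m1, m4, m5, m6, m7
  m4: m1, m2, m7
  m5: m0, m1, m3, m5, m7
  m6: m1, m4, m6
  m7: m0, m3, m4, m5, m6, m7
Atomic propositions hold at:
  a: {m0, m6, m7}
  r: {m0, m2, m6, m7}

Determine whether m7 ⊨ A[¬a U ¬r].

No

Sat(¬a) = {m1, m2, m3, m4, m5}
Sat(¬r) = {m1, m3, m4, m5}
A[¬a U ¬r]: least fixpoint, start Z0 = Sat(¬r) = {m1, m3, m4, m5}, add states in Sat(¬a) with every successor in Z. Z1 = {m1, m2, m3, m4, m5}; fixed.
Sat(A[¬a U ¬r]) = {m1, m2, m3, m4, m5}
m7 ∉ Sat(A[¬a U ¬r]) = {m1, m2, m3, m4, m5}, so the formula does not hold at m7.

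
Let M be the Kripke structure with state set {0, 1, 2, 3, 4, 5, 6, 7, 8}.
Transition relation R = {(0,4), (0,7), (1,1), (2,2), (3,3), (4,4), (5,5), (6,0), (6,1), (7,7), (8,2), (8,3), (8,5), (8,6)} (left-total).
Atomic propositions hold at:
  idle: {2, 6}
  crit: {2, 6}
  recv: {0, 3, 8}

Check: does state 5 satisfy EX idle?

Sat(EX idle) = {s : some successor in {2, 6}} = {2, 8}
5 ∉ Sat(EX idle) = {2, 8}, so the formula does not hold at 5.

No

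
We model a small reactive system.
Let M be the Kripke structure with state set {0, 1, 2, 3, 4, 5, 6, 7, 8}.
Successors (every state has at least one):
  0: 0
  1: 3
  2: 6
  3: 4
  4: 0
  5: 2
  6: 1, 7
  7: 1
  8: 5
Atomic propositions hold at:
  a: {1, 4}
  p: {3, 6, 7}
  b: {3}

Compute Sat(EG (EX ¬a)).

Sat(¬a) = {0, 2, 3, 5, 6, 7, 8}
Sat(EX ¬a) = {s : some successor in {0, 2, 3, 5, 6, 7, 8}} = {0, 1, 2, 4, 5, 6, 8}
EG (EX ¬a): greatest fixpoint, start Z0 = {0, 1, 2, 4, 5, 6, 8}, keep only states in Sat with some successor in Z. Z1 = {0, 2, 4, 5, 6, 8}; Z2 = {0, 2, 4, 5, 8}; Z3 = {0, 4, 5, 8}; Z4 = {0, 4, 8}; Z5 = {0, 4}; fixed.
Sat(EG (EX ¬a)) = {0, 4}

{0, 4}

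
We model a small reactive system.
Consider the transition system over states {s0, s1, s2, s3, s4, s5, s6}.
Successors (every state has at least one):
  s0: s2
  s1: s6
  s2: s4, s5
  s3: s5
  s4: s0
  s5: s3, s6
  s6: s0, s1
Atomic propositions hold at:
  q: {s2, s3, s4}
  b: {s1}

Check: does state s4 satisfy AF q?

Yes

AF q: least fixpoint, start Z0 = {s2, s3, s4}, add states with every successor in Z. Z1 = {s0, s2, s3, s4}; fixed.
Sat(AF q) = {s0, s2, s3, s4}
s4 ∈ Sat(AF q) = {s0, s2, s3, s4}, so the formula holds at s4.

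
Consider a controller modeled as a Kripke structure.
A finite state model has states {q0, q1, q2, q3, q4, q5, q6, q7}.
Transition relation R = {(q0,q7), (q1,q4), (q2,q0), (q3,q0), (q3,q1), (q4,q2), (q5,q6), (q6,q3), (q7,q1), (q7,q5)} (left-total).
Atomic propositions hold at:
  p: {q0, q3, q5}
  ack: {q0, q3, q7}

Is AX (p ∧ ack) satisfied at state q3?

No

Sat(p ∧ ack) = {q0, q3}
Sat(AX (p ∧ ack)) = {s : every successor in {q0, q3}} = {q2, q6}
q3 ∉ Sat(AX (p ∧ ack)) = {q2, q6}, so the formula does not hold at q3.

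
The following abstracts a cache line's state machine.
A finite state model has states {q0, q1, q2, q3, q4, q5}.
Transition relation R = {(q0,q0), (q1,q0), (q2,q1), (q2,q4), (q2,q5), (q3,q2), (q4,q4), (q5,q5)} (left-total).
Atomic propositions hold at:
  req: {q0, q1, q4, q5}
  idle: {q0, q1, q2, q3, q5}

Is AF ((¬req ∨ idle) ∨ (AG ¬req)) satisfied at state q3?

Yes

Sat(¬req) = {q2, q3}
Sat(¬req ∨ idle) = {q0, q1, q2, q3, q5}
AG ¬req: greatest fixpoint, start Z0 = {q2, q3}, keep only states in Sat with every successor in Z. Z1 = {q3}; Z2 = ∅; fixed.
Sat(AG ¬req) = ∅
Sat((¬req ∨ idle) ∨ (AG ¬req)) = {q0, q1, q2, q3, q5}
AF ((¬req ∨ idle) ∨ (AG ¬req)): least fixpoint, start Z0 = {q0, q1, q2, q3, q5}, add states with every successor in Z. Already a fixed point.
Sat(AF ((¬req ∨ idle) ∨ (AG ¬req))) = {q0, q1, q2, q3, q5}
q3 ∈ Sat(AF ((¬req ∨ idle) ∨ (AG ¬req))) = {q0, q1, q2, q3, q5}, so the formula holds at q3.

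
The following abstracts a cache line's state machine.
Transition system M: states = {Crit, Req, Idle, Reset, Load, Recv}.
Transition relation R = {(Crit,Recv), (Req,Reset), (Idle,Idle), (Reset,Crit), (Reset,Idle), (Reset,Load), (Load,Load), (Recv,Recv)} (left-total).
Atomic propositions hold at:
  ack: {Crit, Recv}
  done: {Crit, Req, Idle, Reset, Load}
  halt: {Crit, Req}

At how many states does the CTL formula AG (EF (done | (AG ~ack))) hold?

2

Sat(~ack) = {Req, Idle, Reset, Load}
AG ~ack: greatest fixpoint, start Z0 = {Req, Idle, Reset, Load}, keep only states in Sat with every successor in Z. Z1 = {Req, Idle, Load}; Z2 = {Idle, Load}; fixed.
Sat(AG ~ack) = {Idle, Load}
Sat(done | (AG ~ack)) = {Crit, Req, Idle, Reset, Load}
EF (done | (AG ~ack)): least fixpoint, start Z0 = {Crit, Req, Idle, Reset, Load}, add states with some successor in Z. Already a fixed point.
Sat(EF (done | (AG ~ack))) = {Crit, Req, Idle, Reset, Load}
AG (EF (done | (AG ~ack))): greatest fixpoint, start Z0 = {Crit, Req, Idle, Reset, Load}, keep only states in Sat with every successor in Z. Z1 = {Req, Idle, Reset, Load}; Z2 = {Req, Idle, Load}; Z3 = {Idle, Load}; fixed.
Sat(AG (EF (done | (AG ~ack)))) = {Idle, Load}
|Sat(AG (EF (done | (AG ~ack))))| = |{Idle, Load}| = 2.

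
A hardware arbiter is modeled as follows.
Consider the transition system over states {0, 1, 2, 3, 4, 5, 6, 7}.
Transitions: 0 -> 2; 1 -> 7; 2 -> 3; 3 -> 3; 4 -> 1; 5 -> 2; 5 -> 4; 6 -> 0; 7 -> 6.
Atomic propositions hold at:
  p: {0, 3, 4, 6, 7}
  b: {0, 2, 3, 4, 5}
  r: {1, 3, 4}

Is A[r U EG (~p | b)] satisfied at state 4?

Sat(~p) = {1, 2, 5}
Sat(~p | b) = {0, 1, 2, 3, 4, 5}
EG (~p | b): greatest fixpoint, start Z0 = {0, 1, 2, 3, 4, 5}, keep only states in Sat with some successor in Z. Z1 = {0, 2, 3, 4, 5}; Z2 = {0, 2, 3, 5}; fixed.
Sat(EG (~p | b)) = {0, 2, 3, 5}
A[r U EG (~p | b)]: least fixpoint, start Z0 = Sat(EG (~p | b)) = {0, 2, 3, 5}, add states in Sat(r) with every successor in Z. Already a fixed point.
Sat(A[r U EG (~p | b)]) = {0, 2, 3, 5}
4 ∉ Sat(A[r U EG (~p | b)]) = {0, 2, 3, 5}, so the formula does not hold at 4.

No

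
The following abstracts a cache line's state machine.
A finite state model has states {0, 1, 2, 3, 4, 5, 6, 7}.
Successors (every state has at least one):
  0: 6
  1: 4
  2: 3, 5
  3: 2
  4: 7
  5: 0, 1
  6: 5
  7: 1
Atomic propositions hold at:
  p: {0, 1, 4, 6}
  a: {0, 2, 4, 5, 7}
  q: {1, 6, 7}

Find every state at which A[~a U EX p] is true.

Sat(~a) = {1, 3, 6}
Sat(EX p) = {s : some successor in {0, 1, 4, 6}} = {0, 1, 5, 7}
A[~a U EX p]: least fixpoint, start Z0 = Sat(EX p) = {0, 1, 5, 7}, add states in Sat(~a) with every successor in Z. Z1 = {0, 1, 5, 6, 7}; fixed.
Sat(A[~a U EX p]) = {0, 1, 5, 6, 7}

{0, 1, 5, 6, 7}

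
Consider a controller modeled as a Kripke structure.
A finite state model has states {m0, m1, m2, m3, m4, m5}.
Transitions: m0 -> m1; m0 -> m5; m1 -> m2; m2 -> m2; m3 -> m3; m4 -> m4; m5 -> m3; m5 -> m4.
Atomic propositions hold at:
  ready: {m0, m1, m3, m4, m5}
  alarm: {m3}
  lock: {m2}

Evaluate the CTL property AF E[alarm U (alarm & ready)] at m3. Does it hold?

Yes

Sat(alarm & ready) = {m3}
E[alarm U (alarm & ready)]: least fixpoint, start Z0 = Sat((alarm & ready)) = {m3}, add states in Sat(alarm) with some successor in Z. Already a fixed point.
Sat(E[alarm U (alarm & ready)]) = {m3}
AF E[alarm U (alarm & ready)]: least fixpoint, start Z0 = {m3}, add states with every successor in Z. Already a fixed point.
Sat(AF E[alarm U (alarm & ready)]) = {m3}
m3 ∈ Sat(AF E[alarm U (alarm & ready)]) = {m3}, so the formula holds at m3.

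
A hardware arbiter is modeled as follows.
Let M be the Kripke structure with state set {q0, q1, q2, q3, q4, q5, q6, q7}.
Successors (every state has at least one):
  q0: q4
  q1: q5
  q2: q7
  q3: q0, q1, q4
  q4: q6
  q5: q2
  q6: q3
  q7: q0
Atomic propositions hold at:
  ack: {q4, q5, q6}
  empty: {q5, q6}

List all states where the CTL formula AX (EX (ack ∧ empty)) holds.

{q0}

Sat(ack ∧ empty) = {q5, q6}
Sat(EX (ack ∧ empty)) = {s : some successor in {q5, q6}} = {q1, q4}
Sat(AX (EX (ack ∧ empty))) = {s : every successor in {q1, q4}} = {q0}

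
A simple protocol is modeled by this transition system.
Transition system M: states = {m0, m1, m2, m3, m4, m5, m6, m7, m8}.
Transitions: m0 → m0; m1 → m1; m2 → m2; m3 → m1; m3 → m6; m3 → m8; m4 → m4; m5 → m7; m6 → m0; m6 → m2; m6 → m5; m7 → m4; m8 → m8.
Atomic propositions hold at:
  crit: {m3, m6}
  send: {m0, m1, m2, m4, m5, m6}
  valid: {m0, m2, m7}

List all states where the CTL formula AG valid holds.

{m0, m2}

AG valid: greatest fixpoint, start Z0 = {m0, m2, m7}, keep only states in Sat with every successor in Z. Z1 = {m0, m2}; fixed.
Sat(AG valid) = {m0, m2}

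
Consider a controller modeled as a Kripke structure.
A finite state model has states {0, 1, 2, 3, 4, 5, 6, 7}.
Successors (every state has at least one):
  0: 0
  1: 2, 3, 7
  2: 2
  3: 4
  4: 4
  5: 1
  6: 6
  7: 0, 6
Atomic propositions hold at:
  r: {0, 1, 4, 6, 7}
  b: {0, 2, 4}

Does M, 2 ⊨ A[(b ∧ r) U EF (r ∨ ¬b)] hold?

Sat(b ∧ r) = {0, 4}
Sat(¬b) = {1, 3, 5, 6, 7}
Sat(r ∨ ¬b) = {0, 1, 3, 4, 5, 6, 7}
EF (r ∨ ¬b): least fixpoint, start Z0 = {0, 1, 3, 4, 5, 6, 7}, add states with some successor in Z. Already a fixed point.
Sat(EF (r ∨ ¬b)) = {0, 1, 3, 4, 5, 6, 7}
A[(b ∧ r) U EF (r ∨ ¬b)]: least fixpoint, start Z0 = Sat(EF (r ∨ ¬b)) = {0, 1, 3, 4, 5, 6, 7}, add states in Sat(b ∧ r) with every successor in Z. Already a fixed point.
Sat(A[(b ∧ r) U EF (r ∨ ¬b)]) = {0, 1, 3, 4, 5, 6, 7}
2 ∉ Sat(A[(b ∧ r) U EF (r ∨ ¬b)]) = {0, 1, 3, 4, 5, 6, 7}, so the formula does not hold at 2.

No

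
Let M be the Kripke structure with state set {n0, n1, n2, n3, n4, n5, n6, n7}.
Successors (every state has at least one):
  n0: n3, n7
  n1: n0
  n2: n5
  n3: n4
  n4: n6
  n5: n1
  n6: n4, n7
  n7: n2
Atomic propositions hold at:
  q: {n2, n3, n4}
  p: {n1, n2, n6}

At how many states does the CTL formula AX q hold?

Sat(AX q) = {s : every successor in {n2, n3, n4}} = {n3, n7}
|Sat(AX q)| = |{n3, n7}| = 2.

2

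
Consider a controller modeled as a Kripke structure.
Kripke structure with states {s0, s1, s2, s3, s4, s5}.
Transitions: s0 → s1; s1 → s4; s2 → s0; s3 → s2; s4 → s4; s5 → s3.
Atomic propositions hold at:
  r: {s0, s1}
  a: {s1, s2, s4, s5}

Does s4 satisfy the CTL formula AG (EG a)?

EG a: greatest fixpoint, start Z0 = {s1, s2, s4, s5}, keep only states in Sat with some successor in Z. Z1 = {s1, s4}; fixed.
Sat(EG a) = {s1, s4}
AG (EG a): greatest fixpoint, start Z0 = {s1, s4}, keep only states in Sat with every successor in Z. Already a fixed point.
Sat(AG (EG a)) = {s1, s4}
s4 ∈ Sat(AG (EG a)) = {s1, s4}, so the formula holds at s4.

Yes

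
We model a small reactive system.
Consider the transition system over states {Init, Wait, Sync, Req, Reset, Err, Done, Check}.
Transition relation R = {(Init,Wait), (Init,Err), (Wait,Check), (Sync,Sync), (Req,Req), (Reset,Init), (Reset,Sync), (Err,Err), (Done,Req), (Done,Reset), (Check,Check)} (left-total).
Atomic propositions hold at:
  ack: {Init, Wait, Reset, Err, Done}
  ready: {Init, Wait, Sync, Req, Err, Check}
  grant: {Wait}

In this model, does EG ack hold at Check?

No

EG ack: greatest fixpoint, start Z0 = {Init, Wait, Reset, Err, Done}, keep only states in Sat with some successor in Z. Z1 = {Init, Reset, Err, Done}; fixed.
Sat(EG ack) = {Init, Reset, Err, Done}
Check ∉ Sat(EG ack) = {Init, Reset, Err, Done}, so the formula does not hold at Check.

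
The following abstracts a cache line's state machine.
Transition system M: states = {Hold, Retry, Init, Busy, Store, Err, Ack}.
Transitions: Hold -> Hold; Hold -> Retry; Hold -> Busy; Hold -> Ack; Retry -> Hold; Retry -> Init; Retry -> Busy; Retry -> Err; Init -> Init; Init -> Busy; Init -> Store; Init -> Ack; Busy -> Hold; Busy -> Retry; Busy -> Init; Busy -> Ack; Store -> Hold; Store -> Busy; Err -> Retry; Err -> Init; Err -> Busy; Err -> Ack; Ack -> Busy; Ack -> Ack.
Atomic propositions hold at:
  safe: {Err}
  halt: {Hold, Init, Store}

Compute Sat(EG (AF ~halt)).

Sat(~halt) = {Retry, Busy, Err, Ack}
AF ~halt: least fixpoint, start Z0 = {Retry, Busy, Err, Ack}, add states with every successor in Z. Already a fixed point.
Sat(AF ~halt) = {Retry, Busy, Err, Ack}
EG (AF ~halt): greatest fixpoint, start Z0 = {Retry, Busy, Err, Ack}, keep only states in Sat with some successor in Z. Already a fixed point.
Sat(EG (AF ~halt)) = {Retry, Busy, Err, Ack}

{Retry, Busy, Err, Ack}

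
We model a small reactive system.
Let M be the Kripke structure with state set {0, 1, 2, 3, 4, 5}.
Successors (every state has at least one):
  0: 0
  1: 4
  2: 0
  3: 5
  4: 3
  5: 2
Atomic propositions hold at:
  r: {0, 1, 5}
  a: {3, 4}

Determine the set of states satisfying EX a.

Sat(EX a) = {s : some successor in {3, 4}} = {1, 4}

{1, 4}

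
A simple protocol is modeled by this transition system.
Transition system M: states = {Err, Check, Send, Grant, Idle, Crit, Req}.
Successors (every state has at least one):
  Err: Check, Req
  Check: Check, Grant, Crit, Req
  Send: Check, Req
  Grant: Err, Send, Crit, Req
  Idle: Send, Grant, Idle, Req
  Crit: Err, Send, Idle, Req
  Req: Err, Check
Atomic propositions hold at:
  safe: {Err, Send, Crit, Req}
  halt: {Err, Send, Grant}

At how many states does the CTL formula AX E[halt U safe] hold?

1

E[halt U safe]: least fixpoint, start Z0 = Sat(safe) = {Err, Send, Crit, Req}, add states in Sat(halt) with some successor in Z. Z1 = {Err, Send, Grant, Crit, Req}; fixed.
Sat(E[halt U safe]) = {Err, Send, Grant, Crit, Req}
Sat(AX E[halt U safe]) = {s : every successor in {Err, Send, Grant, Crit, Req}} = {Grant}
|Sat(AX E[halt U safe])| = |{Grant}| = 1.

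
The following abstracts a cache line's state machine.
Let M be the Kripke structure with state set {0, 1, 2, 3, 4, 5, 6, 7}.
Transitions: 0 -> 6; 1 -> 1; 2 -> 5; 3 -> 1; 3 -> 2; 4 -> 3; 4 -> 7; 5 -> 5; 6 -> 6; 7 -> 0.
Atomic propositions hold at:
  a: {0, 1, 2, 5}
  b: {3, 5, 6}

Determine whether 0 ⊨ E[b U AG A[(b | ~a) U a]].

No

Sat(~a) = {3, 4, 6, 7}
Sat(b | ~a) = {3, 4, 5, 6, 7}
A[(b | ~a) U a]: least fixpoint, start Z0 = Sat(a) = {0, 1, 2, 5}, add states in Sat(b | ~a) with every successor in Z. Z1 = {0, 1, 2, 3, 5, 7}; Z2 = {0, 1, 2, 3, 4, 5, 7}; fixed.
Sat(A[(b | ~a) U a]) = {0, 1, 2, 3, 4, 5, 7}
AG A[(b | ~a) U a]: greatest fixpoint, start Z0 = {0, 1, 2, 3, 4, 5, 7}, keep only states in Sat with every successor in Z. Z1 = {1, 2, 3, 4, 5, 7}; Z2 = {1, 2, 3, 4, 5}; Z3 = {1, 2, 3, 5}; fixed.
Sat(AG A[(b | ~a) U a]) = {1, 2, 3, 5}
E[b U AG A[(b | ~a) U a]]: least fixpoint, start Z0 = Sat(AG A[(b | ~a) U a]) = {1, 2, 3, 5}, add states in Sat(b) with some successor in Z. Already a fixed point.
Sat(E[b U AG A[(b | ~a) U a]]) = {1, 2, 3, 5}
0 ∉ Sat(E[b U AG A[(b | ~a) U a]]) = {1, 2, 3, 5}, so the formula does not hold at 0.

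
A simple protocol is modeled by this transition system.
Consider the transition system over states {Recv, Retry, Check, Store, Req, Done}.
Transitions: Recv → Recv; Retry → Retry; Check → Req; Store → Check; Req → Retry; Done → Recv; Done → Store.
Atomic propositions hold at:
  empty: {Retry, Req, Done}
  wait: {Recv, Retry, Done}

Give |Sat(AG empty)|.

2

AG empty: greatest fixpoint, start Z0 = {Retry, Req, Done}, keep only states in Sat with every successor in Z. Z1 = {Retry, Req}; fixed.
Sat(AG empty) = {Retry, Req}
|Sat(AG empty)| = |{Retry, Req}| = 2.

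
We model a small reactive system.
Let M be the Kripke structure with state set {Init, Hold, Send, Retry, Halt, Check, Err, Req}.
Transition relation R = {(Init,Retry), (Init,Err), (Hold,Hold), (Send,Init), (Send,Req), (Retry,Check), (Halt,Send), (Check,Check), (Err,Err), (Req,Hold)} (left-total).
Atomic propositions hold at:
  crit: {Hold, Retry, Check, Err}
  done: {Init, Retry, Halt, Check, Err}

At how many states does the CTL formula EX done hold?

5

Sat(EX done) = {s : some successor in {Init, Retry, Halt, Check, Err}} = {Init, Send, Retry, Check, Err}
|Sat(EX done)| = |{Init, Send, Retry, Check, Err}| = 5.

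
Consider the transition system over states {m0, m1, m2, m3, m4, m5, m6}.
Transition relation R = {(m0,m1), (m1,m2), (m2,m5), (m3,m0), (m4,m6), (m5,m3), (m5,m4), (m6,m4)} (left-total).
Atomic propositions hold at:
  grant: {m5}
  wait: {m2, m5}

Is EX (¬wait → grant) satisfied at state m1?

Yes

Sat(¬wait) = {m0, m1, m3, m4, m6}
Sat(¬wait → grant) = {m2, m5}
Sat(EX (¬wait → grant)) = {s : some successor in {m2, m5}} = {m1, m2}
m1 ∈ Sat(EX (¬wait → grant)) = {m1, m2}, so the formula holds at m1.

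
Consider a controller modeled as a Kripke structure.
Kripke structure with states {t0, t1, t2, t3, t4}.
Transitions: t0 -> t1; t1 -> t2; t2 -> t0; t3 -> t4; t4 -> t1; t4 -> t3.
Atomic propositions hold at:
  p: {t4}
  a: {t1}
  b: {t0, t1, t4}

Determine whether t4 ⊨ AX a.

Sat(AX a) = {s : every successor in {t1}} = {t0}
t4 ∉ Sat(AX a) = {t0}, so the formula does not hold at t4.

No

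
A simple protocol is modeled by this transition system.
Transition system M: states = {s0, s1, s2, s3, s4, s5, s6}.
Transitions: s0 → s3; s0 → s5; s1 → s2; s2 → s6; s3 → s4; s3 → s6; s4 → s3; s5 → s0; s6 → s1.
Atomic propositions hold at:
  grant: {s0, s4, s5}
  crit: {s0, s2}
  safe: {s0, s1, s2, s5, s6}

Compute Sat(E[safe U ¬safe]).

{s0, s3, s4, s5}

Sat(¬safe) = {s3, s4}
E[safe U ¬safe]: least fixpoint, start Z0 = Sat(¬safe) = {s3, s4}, add states in Sat(safe) with some successor in Z. Z1 = {s0, s3, s4}; Z2 = {s0, s3, s4, s5}; fixed.
Sat(E[safe U ¬safe]) = {s0, s3, s4, s5}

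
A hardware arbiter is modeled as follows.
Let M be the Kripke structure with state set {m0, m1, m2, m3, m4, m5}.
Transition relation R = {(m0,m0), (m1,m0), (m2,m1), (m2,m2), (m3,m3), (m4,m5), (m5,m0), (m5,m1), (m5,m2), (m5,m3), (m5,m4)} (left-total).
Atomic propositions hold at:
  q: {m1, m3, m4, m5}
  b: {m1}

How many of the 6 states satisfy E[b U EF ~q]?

5

Sat(~q) = {m0, m2}
EF ~q: least fixpoint, start Z0 = {m0, m2}, add states with some successor in Z. Z1 = {m0, m1, m2, m5}; Z2 = {m0, m1, m2, m4, m5}; fixed.
Sat(EF ~q) = {m0, m1, m2, m4, m5}
E[b U EF ~q]: least fixpoint, start Z0 = Sat(EF ~q) = {m0, m1, m2, m4, m5}, add states in Sat(b) with some successor in Z. Already a fixed point.
Sat(E[b U EF ~q]) = {m0, m1, m2, m4, m5}
|Sat(E[b U EF ~q])| = |{m0, m1, m2, m4, m5}| = 5.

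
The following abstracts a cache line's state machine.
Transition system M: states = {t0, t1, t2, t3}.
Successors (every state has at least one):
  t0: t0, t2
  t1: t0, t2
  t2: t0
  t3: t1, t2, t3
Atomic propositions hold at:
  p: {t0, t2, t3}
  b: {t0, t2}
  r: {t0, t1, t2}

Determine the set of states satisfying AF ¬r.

{t3}

Sat(¬r) = {t3}
AF ¬r: least fixpoint, start Z0 = {t3}, add states with every successor in Z. Already a fixed point.
Sat(AF ¬r) = {t3}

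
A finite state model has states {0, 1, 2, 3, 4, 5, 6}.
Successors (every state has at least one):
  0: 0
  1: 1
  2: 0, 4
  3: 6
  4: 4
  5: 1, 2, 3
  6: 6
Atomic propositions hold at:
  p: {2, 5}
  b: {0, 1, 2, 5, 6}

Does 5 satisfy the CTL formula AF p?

Yes

AF p: least fixpoint, start Z0 = {2, 5}, add states with every successor in Z. Already a fixed point.
Sat(AF p) = {2, 5}
5 ∈ Sat(AF p) = {2, 5}, so the formula holds at 5.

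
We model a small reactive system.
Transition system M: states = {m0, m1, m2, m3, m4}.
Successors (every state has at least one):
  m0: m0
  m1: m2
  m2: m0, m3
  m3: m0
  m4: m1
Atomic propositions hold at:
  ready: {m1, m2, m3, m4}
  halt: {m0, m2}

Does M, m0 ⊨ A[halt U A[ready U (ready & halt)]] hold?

Sat(ready & halt) = {m2}
A[ready U (ready & halt)]: least fixpoint, start Z0 = Sat((ready & halt)) = {m2}, add states in Sat(ready) with every successor in Z. Z1 = {m1, m2}; Z2 = {m1, m2, m4}; fixed.
Sat(A[ready U (ready & halt)]) = {m1, m2, m4}
A[halt U A[ready U (ready & halt)]]: least fixpoint, start Z0 = Sat(A[ready U (ready & halt)]) = {m1, m2, m4}, add states in Sat(halt) with every successor in Z. Already a fixed point.
Sat(A[halt U A[ready U (ready & halt)]]) = {m1, m2, m4}
m0 ∉ Sat(A[halt U A[ready U (ready & halt)]]) = {m1, m2, m4}, so the formula does not hold at m0.

No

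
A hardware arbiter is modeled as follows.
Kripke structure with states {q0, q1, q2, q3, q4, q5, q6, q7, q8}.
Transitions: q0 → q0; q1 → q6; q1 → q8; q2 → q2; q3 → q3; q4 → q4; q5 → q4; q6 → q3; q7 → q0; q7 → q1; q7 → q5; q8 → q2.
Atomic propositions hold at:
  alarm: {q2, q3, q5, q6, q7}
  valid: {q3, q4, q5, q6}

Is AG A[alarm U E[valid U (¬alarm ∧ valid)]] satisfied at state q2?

No

Sat(¬alarm) = {q0, q1, q4, q8}
Sat(¬alarm ∧ valid) = {q4}
E[valid U (¬alarm ∧ valid)]: least fixpoint, start Z0 = Sat((¬alarm ∧ valid)) = {q4}, add states in Sat(valid) with some successor in Z. Z1 = {q4, q5}; fixed.
Sat(E[valid U (¬alarm ∧ valid)]) = {q4, q5}
A[alarm U E[valid U (¬alarm ∧ valid)]]: least fixpoint, start Z0 = Sat(E[valid U (¬alarm ∧ valid)]) = {q4, q5}, add states in Sat(alarm) with every successor in Z. Already a fixed point.
Sat(A[alarm U E[valid U (¬alarm ∧ valid)]]) = {q4, q5}
AG A[alarm U E[valid U (¬alarm ∧ valid)]]: greatest fixpoint, start Z0 = {q4, q5}, keep only states in Sat with every successor in Z. Already a fixed point.
Sat(AG A[alarm U E[valid U (¬alarm ∧ valid)]]) = {q4, q5}
q2 ∉ Sat(AG A[alarm U E[valid U (¬alarm ∧ valid)]]) = {q4, q5}, so the formula does not hold at q2.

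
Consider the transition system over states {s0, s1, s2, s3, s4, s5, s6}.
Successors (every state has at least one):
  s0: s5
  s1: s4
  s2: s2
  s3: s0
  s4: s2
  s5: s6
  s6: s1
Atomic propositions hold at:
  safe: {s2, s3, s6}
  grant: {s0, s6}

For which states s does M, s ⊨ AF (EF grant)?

{s0, s3, s5, s6}

EF grant: least fixpoint, start Z0 = {s0, s6}, add states with some successor in Z. Z1 = {s0, s3, s5, s6}; fixed.
Sat(EF grant) = {s0, s3, s5, s6}
AF (EF grant): least fixpoint, start Z0 = {s0, s3, s5, s6}, add states with every successor in Z. Already a fixed point.
Sat(AF (EF grant)) = {s0, s3, s5, s6}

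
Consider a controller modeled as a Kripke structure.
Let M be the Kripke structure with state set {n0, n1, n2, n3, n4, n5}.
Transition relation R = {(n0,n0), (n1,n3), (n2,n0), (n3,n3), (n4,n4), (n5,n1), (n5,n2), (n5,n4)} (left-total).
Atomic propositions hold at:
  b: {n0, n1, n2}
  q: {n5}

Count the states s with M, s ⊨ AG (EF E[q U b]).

E[q U b]: least fixpoint, start Z0 = Sat(b) = {n0, n1, n2}, add states in Sat(q) with some successor in Z. Z1 = {n0, n1, n2, n5}; fixed.
Sat(E[q U b]) = {n0, n1, n2, n5}
EF E[q U b]: least fixpoint, start Z0 = {n0, n1, n2, n5}, add states with some successor in Z. Already a fixed point.
Sat(EF E[q U b]) = {n0, n1, n2, n5}
AG (EF E[q U b]): greatest fixpoint, start Z0 = {n0, n1, n2, n5}, keep only states in Sat with every successor in Z. Z1 = {n0, n2}; fixed.
Sat(AG (EF E[q U b])) = {n0, n2}
|Sat(AG (EF E[q U b]))| = |{n0, n2}| = 2.

2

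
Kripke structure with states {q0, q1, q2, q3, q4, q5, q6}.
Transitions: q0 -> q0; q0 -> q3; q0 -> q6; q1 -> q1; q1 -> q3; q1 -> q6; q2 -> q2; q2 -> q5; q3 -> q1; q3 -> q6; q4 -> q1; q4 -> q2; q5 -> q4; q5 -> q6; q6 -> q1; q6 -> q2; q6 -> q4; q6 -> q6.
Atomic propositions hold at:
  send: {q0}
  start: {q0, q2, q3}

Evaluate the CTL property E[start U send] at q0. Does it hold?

E[start U send]: least fixpoint, start Z0 = Sat(send) = {q0}, add states in Sat(start) with some successor in Z. Already a fixed point.
Sat(E[start U send]) = {q0}
q0 ∈ Sat(E[start U send]) = {q0}, so the formula holds at q0.

Yes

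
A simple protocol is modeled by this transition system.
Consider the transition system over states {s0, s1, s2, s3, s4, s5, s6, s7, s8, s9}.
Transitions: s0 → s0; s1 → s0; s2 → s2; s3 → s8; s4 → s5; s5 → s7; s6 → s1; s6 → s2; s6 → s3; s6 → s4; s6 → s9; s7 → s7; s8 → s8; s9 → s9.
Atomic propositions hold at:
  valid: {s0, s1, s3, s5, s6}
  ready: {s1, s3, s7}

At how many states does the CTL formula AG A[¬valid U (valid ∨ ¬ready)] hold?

Sat(¬valid) = {s2, s4, s7, s8, s9}
Sat(¬ready) = {s0, s2, s4, s5, s6, s8, s9}
Sat(valid ∨ ¬ready) = {s0, s1, s2, s3, s4, s5, s6, s8, s9}
A[¬valid U (valid ∨ ¬ready)]: least fixpoint, start Z0 = Sat((valid ∨ ¬ready)) = {s0, s1, s2, s3, s4, s5, s6, s8, s9}, add states in Sat(¬valid) with every successor in Z. Already a fixed point.
Sat(A[¬valid U (valid ∨ ¬ready)]) = {s0, s1, s2, s3, s4, s5, s6, s8, s9}
AG A[¬valid U (valid ∨ ¬ready)]: greatest fixpoint, start Z0 = {s0, s1, s2, s3, s4, s5, s6, s8, s9}, keep only states in Sat with every successor in Z. Z1 = {s0, s1, s2, s3, s4, s6, s8, s9}; Z2 = {s0, s1, s2, s3, s6, s8, s9}; Z3 = {s0, s1, s2, s3, s8, s9}; fixed.
Sat(AG A[¬valid U (valid ∨ ¬ready)]) = {s0, s1, s2, s3, s8, s9}
|Sat(AG A[¬valid U (valid ∨ ¬ready)])| = |{s0, s1, s2, s3, s8, s9}| = 6.

6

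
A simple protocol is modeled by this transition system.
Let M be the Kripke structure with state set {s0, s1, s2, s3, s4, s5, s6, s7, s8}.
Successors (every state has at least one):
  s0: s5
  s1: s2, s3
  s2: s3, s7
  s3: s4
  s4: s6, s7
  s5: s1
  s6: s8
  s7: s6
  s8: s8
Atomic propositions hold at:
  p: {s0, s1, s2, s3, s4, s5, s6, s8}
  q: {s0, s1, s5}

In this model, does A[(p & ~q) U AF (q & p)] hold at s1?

Yes

Sat(~q) = {s2, s3, s4, s6, s7, s8}
Sat(p & ~q) = {s2, s3, s4, s6, s8}
Sat(q & p) = {s0, s1, s5}
AF (q & p): least fixpoint, start Z0 = {s0, s1, s5}, add states with every successor in Z. Already a fixed point.
Sat(AF (q & p)) = {s0, s1, s5}
A[(p & ~q) U AF (q & p)]: least fixpoint, start Z0 = Sat(AF (q & p)) = {s0, s1, s5}, add states in Sat(p & ~q) with every successor in Z. Already a fixed point.
Sat(A[(p & ~q) U AF (q & p)]) = {s0, s1, s5}
s1 ∈ Sat(A[(p & ~q) U AF (q & p)]) = {s0, s1, s5}, so the formula holds at s1.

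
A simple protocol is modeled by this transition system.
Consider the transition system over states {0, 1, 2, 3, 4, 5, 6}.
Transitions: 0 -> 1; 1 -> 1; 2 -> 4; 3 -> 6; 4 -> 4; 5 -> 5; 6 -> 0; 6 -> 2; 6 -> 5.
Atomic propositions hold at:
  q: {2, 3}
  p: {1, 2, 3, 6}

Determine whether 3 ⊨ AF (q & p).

Sat(q & p) = {2, 3}
AF (q & p): least fixpoint, start Z0 = {2, 3}, add states with every successor in Z. Already a fixed point.
Sat(AF (q & p)) = {2, 3}
3 ∈ Sat(AF (q & p)) = {2, 3}, so the formula holds at 3.

Yes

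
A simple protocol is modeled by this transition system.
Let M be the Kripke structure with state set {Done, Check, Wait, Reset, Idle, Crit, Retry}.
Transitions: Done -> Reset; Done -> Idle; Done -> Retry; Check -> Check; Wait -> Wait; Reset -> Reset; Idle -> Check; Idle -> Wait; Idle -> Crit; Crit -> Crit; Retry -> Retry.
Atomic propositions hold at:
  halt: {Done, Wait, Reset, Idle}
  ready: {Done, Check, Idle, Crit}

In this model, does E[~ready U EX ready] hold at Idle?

Sat(~ready) = {Wait, Reset, Retry}
Sat(EX ready) = {s : some successor in {Done, Check, Idle, Crit}} = {Done, Check, Idle, Crit}
E[~ready U EX ready]: least fixpoint, start Z0 = Sat(EX ready) = {Done, Check, Idle, Crit}, add states in Sat(~ready) with some successor in Z. Already a fixed point.
Sat(E[~ready U EX ready]) = {Done, Check, Idle, Crit}
Idle ∈ Sat(E[~ready U EX ready]) = {Done, Check, Idle, Crit}, so the formula holds at Idle.

Yes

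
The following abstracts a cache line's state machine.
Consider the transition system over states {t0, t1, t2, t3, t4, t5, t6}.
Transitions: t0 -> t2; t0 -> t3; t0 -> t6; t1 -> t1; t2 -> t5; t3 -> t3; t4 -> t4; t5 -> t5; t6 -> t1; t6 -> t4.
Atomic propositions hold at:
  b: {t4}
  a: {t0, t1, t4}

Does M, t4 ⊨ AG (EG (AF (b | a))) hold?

Sat(b | a) = {t0, t1, t4}
AF (b | a): least fixpoint, start Z0 = {t0, t1, t4}, add states with every successor in Z. Z1 = {t0, t1, t4, t6}; fixed.
Sat(AF (b | a)) = {t0, t1, t4, t6}
EG (AF (b | a)): greatest fixpoint, start Z0 = {t0, t1, t4, t6}, keep only states in Sat with some successor in Z. Already a fixed point.
Sat(EG (AF (b | a))) = {t0, t1, t4, t6}
AG (EG (AF (b | a))): greatest fixpoint, start Z0 = {t0, t1, t4, t6}, keep only states in Sat with every successor in Z. Z1 = {t1, t4, t6}; fixed.
Sat(AG (EG (AF (b | a)))) = {t1, t4, t6}
t4 ∈ Sat(AG (EG (AF (b | a)))) = {t1, t4, t6}, so the formula holds at t4.

Yes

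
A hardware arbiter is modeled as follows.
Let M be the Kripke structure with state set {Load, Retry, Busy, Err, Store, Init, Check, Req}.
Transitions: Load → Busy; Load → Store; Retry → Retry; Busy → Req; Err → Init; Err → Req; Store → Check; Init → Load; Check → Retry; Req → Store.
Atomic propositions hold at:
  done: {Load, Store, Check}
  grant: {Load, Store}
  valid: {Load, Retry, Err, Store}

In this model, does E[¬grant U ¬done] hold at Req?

Yes

Sat(¬grant) = {Retry, Busy, Err, Init, Check, Req}
Sat(¬done) = {Retry, Busy, Err, Init, Req}
E[¬grant U ¬done]: least fixpoint, start Z0 = Sat(¬done) = {Retry, Busy, Err, Init, Req}, add states in Sat(¬grant) with some successor in Z. Z1 = {Retry, Busy, Err, Init, Check, Req}; fixed.
Sat(E[¬grant U ¬done]) = {Retry, Busy, Err, Init, Check, Req}
Req ∈ Sat(E[¬grant U ¬done]) = {Retry, Busy, Err, Init, Check, Req}, so the formula holds at Req.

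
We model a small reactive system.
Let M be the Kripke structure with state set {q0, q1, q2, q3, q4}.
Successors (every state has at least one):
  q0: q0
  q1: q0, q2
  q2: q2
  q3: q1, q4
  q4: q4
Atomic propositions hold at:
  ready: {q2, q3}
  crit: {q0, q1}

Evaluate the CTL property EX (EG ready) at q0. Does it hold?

EG ready: greatest fixpoint, start Z0 = {q2, q3}, keep only states in Sat with some successor in Z. Z1 = {q2}; fixed.
Sat(EG ready) = {q2}
Sat(EX (EG ready)) = {s : some successor in {q2}} = {q1, q2}
q0 ∉ Sat(EX (EG ready)) = {q1, q2}, so the formula does not hold at q0.

No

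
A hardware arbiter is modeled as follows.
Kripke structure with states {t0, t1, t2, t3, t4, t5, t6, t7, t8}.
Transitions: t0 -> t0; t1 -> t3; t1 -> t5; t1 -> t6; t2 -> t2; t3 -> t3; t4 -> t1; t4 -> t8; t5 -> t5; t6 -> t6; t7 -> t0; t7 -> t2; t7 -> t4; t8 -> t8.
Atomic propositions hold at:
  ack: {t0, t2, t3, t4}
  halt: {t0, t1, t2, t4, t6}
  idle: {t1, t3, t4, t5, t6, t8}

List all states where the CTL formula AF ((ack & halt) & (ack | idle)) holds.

{t0, t2, t4, t7}

Sat(ack & halt) = {t0, t2, t4}
Sat(ack | idle) = {t0, t1, t2, t3, t4, t5, t6, t8}
Sat((ack & halt) & (ack | idle)) = {t0, t2, t4}
AF ((ack & halt) & (ack | idle)): least fixpoint, start Z0 = {t0, t2, t4}, add states with every successor in Z. Z1 = {t0, t2, t4, t7}; fixed.
Sat(AF ((ack & halt) & (ack | idle))) = {t0, t2, t4, t7}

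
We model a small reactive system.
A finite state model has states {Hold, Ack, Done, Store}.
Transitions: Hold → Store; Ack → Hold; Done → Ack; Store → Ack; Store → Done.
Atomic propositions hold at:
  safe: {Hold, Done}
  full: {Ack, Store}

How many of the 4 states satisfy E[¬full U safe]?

Sat(¬full) = {Hold, Done}
E[¬full U safe]: least fixpoint, start Z0 = Sat(safe) = {Hold, Done}, add states in Sat(¬full) with some successor in Z. Already a fixed point.
Sat(E[¬full U safe]) = {Hold, Done}
|Sat(E[¬full U safe])| = |{Hold, Done}| = 2.

2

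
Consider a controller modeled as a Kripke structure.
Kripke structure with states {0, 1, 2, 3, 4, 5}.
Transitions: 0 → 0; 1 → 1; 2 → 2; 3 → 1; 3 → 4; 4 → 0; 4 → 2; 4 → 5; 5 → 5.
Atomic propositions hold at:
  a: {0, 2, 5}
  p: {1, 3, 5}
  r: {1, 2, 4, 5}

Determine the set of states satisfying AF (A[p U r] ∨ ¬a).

{1, 2, 3, 4, 5}

A[p U r]: least fixpoint, start Z0 = Sat(r) = {1, 2, 4, 5}, add states in Sat(p) with every successor in Z. Z1 = {1, 2, 3, 4, 5}; fixed.
Sat(A[p U r]) = {1, 2, 3, 4, 5}
Sat(¬a) = {1, 3, 4}
Sat(A[p U r] ∨ ¬a) = {1, 2, 3, 4, 5}
AF (A[p U r] ∨ ¬a): least fixpoint, start Z0 = {1, 2, 3, 4, 5}, add states with every successor in Z. Already a fixed point.
Sat(AF (A[p U r] ∨ ¬a)) = {1, 2, 3, 4, 5}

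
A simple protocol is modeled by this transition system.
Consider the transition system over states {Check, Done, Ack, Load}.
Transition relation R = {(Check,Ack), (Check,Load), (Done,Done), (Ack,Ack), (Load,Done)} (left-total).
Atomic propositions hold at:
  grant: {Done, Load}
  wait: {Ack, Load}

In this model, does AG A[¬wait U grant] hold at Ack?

No

Sat(¬wait) = {Check, Done}
A[¬wait U grant]: least fixpoint, start Z0 = Sat(grant) = {Done, Load}, add states in Sat(¬wait) with every successor in Z. Already a fixed point.
Sat(A[¬wait U grant]) = {Done, Load}
AG A[¬wait U grant]: greatest fixpoint, start Z0 = {Done, Load}, keep only states in Sat with every successor in Z. Already a fixed point.
Sat(AG A[¬wait U grant]) = {Done, Load}
Ack ∉ Sat(AG A[¬wait U grant]) = {Done, Load}, so the formula does not hold at Ack.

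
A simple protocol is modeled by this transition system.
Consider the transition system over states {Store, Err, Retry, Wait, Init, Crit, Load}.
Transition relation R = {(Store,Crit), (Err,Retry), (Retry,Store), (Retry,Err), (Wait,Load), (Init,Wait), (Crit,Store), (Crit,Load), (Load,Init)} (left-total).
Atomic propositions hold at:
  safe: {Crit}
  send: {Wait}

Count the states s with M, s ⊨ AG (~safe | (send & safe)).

3

Sat(~safe) = {Store, Err, Retry, Wait, Init, Load}
Sat(send & safe) = ∅
Sat(~safe | (send & safe)) = {Store, Err, Retry, Wait, Init, Load}
AG (~safe | (send & safe)): greatest fixpoint, start Z0 = {Store, Err, Retry, Wait, Init, Load}, keep only states in Sat with every successor in Z. Z1 = {Err, Retry, Wait, Init, Load}; Z2 = {Err, Wait, Init, Load}; Z3 = {Wait, Init, Load}; fixed.
Sat(AG (~safe | (send & safe))) = {Wait, Init, Load}
|Sat(AG (~safe | (send & safe)))| = |{Wait, Init, Load}| = 3.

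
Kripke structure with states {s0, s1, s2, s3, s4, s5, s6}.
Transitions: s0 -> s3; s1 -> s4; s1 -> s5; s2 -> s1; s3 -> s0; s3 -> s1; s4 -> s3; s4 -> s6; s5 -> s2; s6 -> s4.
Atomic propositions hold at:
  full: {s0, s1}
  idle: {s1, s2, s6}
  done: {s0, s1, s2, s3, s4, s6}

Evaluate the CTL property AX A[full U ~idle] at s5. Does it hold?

Sat(~idle) = {s0, s3, s4, s5}
A[full U ~idle]: least fixpoint, start Z0 = Sat(~idle) = {s0, s3, s4, s5}, add states in Sat(full) with every successor in Z. Z1 = {s0, s1, s3, s4, s5}; fixed.
Sat(A[full U ~idle]) = {s0, s1, s3, s4, s5}
Sat(AX A[full U ~idle]) = {s : every successor in {s0, s1, s3, s4, s5}} = {s0, s1, s2, s3, s6}
s5 ∉ Sat(AX A[full U ~idle]) = {s0, s1, s2, s3, s6}, so the formula does not hold at s5.

No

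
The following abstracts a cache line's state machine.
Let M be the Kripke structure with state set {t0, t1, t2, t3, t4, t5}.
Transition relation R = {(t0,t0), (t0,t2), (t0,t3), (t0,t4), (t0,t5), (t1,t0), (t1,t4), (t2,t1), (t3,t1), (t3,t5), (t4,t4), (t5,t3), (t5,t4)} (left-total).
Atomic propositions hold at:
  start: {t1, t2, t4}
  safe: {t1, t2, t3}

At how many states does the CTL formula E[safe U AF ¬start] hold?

5

Sat(¬start) = {t0, t3, t5}
AF ¬start: least fixpoint, start Z0 = {t0, t3, t5}, add states with every successor in Z. Already a fixed point.
Sat(AF ¬start) = {t0, t3, t5}
E[safe U AF ¬start]: least fixpoint, start Z0 = Sat(AF ¬start) = {t0, t3, t5}, add states in Sat(safe) with some successor in Z. Z1 = {t0, t1, t3, t5}; Z2 = {t0, t1, t2, t3, t5}; fixed.
Sat(E[safe U AF ¬start]) = {t0, t1, t2, t3, t5}
|Sat(E[safe U AF ¬start])| = |{t0, t1, t2, t3, t5}| = 5.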